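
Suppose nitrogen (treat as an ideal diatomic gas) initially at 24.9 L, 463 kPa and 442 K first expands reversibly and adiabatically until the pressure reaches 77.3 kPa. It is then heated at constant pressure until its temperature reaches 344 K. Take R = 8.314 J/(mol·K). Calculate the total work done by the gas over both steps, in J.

13600 J

n = P₁V₁/(RT₁) = 463×24.9/(8.314×442) = 3.14 mol.
Step 1 — Adiabatic: T₂/T₁ = (P₂/P₁)^((γ−1)/γ) ⇒ T₂ = 442×(0.167)^0.286 = 265 K; V₂ = 89.4 L.
ΔU = nCvΔT = 3.14×20.8×(265−442) = -11500 J.
Q = 0 for an adiabatic process, so W = −ΔU = 11500 J.
State after step 1: P = 77.3 kPa, V = 89.4 L, T = 265 K.
Step 2 — Isobaric: P stays 77.3 kPa; V/T = const ⇒ T₂ = 344 K, V₂ = 116 L.
W = PΔV = 77.3×(116−89.4) kPa·L = 2060 J.
ΔU = nCvΔT = 3.14×20.8×(344−265) = 5150 J.
Q = ΔU + W = nCpΔT = 7210 J.
Net over both steps: W = 13600 J, Q = 7210 J, ΔU = -6390 J.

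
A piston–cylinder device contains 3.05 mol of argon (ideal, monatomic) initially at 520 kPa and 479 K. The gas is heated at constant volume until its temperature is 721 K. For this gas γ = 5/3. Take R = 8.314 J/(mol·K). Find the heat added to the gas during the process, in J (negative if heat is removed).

V₁ = nRT₁/P₁ = 3.05×8.314×479/520 = 23.4 L.
Isochoric: V stays 23.4 L; P/T = const ⇒ T₂ = 721 K, P₂ = 783 kPa.
W = 0 (no volume change).
ΔU = nCvΔT = 3.05×12.5×(721−479) = 9200 J.
Q = ΔU = 9200 J.

9200 J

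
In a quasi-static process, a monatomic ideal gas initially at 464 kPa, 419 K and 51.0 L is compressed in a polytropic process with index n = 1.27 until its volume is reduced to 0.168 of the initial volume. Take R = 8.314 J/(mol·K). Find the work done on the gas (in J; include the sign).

54200 J

n = P₁V₁/(RT₁) = 464×51.0/(8.314×419) = 6.79 mol.
Polytropic n=1.27: T₂ = T₁(V₁/V₂)^(n−1) = 419×(5.95)^0.27 = 678 K; P₂ = P₁(V₁/V₂)^n = 4470 kPa.
W = (P₁V₁−P₂V₂)/(n−1) = (464×51.0−4470×8.57)/0.27 = -54200 J.
Work done on the gas = −W_by = 54200 J.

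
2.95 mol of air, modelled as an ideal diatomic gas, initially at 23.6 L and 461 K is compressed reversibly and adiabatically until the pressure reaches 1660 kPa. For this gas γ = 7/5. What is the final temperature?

P₁ = nRT₁/V₁ = 2.95×8.314×461/23.6 = 479 kPa.
Adiabatic: T₂/T₁ = (P₂/P₁)^((γ−1)/γ) ⇒ T₂ = 461×(3.46)^0.286 = 658 K; V₂ = 9.71 L.

658 K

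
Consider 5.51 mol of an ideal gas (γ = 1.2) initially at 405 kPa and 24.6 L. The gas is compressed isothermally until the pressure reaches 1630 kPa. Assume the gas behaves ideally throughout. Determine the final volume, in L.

T₁ = P₁V₁/(nR) = 405×24.6/(5.51×8.314) = 217 K.
Isothermal: T stays 217 K; PV = const ⇒ V₂ = 6.11 L, P₂ = 1630 kPa.

6.11 L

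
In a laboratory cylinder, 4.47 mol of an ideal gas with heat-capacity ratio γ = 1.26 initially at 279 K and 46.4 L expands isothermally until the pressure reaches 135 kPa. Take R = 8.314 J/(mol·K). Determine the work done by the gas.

5230 J

P₁ = nRT₁/V₁ = 4.47×8.314×279/46.4 = 223 kPa.
Isothermal: T stays 279 K; PV = const ⇒ V₂ = 76.8 L, P₂ = 135 kPa.
W = nRT ln(V₂/V₁) = 4.47×8.314×279×ln(1.66) = 5230 J.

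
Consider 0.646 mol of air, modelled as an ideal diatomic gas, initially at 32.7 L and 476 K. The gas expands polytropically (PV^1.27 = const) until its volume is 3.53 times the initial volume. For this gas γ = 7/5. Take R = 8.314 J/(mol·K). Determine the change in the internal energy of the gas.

P₁ = nRT₁/V₁ = 0.646×8.314×476/32.7 = 78.2 kPa.
Polytropic n=1.27: T₂ = T₁(V₁/V₂)^(n−1) = 476×(0.283)^0.27 = 339 K; P₂ = P₁(V₁/V₂)^n = 15.8 kPa.
For an ideal gas ΔU = nCvΔT with Cv = (5/2)R = 20.8 J/(mol·K).
ΔU = 0.646×20.8×(339−476) = -1840 J.

-1840 J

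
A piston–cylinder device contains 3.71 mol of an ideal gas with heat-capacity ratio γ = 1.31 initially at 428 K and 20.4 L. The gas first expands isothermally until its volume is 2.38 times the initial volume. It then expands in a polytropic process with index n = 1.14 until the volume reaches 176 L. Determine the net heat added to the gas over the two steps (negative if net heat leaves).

20000 J

P₁ = nRT₁/V₁ = 3.71×8.314×428/20.4 = 647 kPa.
Step 1 — Isothermal: T stays 428 K; PV = const ⇒ V₂ = 48.6 L, P₂ = 272 kPa.
ΔU = 0 (ideal gas, T constant).
W = nRT ln(V₂/V₁) = 3.71×8.314×428×ln(2.38) = 11400 J.
Q = ΔU + W = 11400 J.
State after step 1: P = 272 kPa, V = 48.6 L, T = 428 K.
Step 2 — Polytropic n=1.14: T₂ = T₁(V₁/V₂)^(n−1) = 428×(0.276)^0.14 = 357 K; P₂ = P₁(V₁/V₂)^n = 62.6 kPa.
W = (P₁V₁−P₂V₂)/(n−1) = (272×48.6−62.6×176)/0.14 = 15600 J.
ΔU = nCvΔT = 3.71×26.8×(357−428) = -7030 J.
Q = ΔU + W = 8530 J.
Net over both steps: W = 27000 J, Q = 20000 J, ΔU = -7030 J.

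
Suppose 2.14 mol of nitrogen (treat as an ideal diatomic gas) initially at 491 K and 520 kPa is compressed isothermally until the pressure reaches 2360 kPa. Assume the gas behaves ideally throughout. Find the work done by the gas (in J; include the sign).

-13200 J

V₁ = nRT₁/P₁ = 2.14×8.314×491/520 = 16.8 L.
Isothermal: T stays 491 K; PV = const ⇒ V₂ = 3.70 L, P₂ = 2360 kPa.
W = nRT ln(V₂/V₁) = 2.14×8.314×491×ln(0.220) = -13200 J.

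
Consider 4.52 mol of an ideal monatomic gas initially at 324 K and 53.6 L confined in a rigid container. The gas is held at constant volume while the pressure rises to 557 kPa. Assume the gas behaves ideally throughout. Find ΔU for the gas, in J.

26500 J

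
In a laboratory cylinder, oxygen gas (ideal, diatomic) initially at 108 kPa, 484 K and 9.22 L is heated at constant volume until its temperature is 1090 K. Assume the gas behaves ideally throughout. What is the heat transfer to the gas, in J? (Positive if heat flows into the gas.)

3120 J

n = P₁V₁/(RT₁) = 108×9.22/(8.314×484) = 0.247 mol.
Isochoric: V stays 9.22 L; P/T = const ⇒ T₂ = 1090 K, P₂ = 243 kPa.
W = 0 (no volume change).
ΔU = nCvΔT = 0.247×20.8×(1090−484) = 3120 J.
Q = ΔU = 3120 J.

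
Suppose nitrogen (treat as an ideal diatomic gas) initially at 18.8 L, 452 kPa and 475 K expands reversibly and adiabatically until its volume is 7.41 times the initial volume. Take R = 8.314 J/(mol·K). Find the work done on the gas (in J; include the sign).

-11700 J

n = P₁V₁/(RT₁) = 452×18.8/(8.314×475) = 2.15 mol.
Adiabatic: TV^(γ−1) = const ⇒ T₂ = 475×(0.135)^0.400 = 213 K; PV^γ = const ⇒ P₂ = 27.4 kPa.
ΔU = nCvΔT = 2.15×20.8×(213−475) = -11700 J.
Q = 0 for an adiabatic process, so W = −ΔU = 11700 J.
Work done on the gas = −W_by = -11700 J.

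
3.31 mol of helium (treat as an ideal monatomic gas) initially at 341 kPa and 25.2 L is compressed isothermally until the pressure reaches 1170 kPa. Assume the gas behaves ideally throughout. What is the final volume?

7.34 L

T₁ = P₁V₁/(nR) = 341×25.2/(3.31×8.314) = 312 K.
Isothermal: T stays 312 K; PV = const ⇒ V₂ = 7.34 L, P₂ = 1170 kPa.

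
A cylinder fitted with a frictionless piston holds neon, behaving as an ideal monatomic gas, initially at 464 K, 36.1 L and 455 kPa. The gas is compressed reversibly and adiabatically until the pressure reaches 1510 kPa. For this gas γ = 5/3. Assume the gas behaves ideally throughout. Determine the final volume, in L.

17.6 L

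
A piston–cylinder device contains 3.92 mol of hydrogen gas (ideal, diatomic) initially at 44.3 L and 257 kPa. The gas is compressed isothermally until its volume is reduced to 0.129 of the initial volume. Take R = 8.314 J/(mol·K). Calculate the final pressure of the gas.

T₁ = P₁V₁/(nR) = 257×44.3/(3.92×8.314) = 349 K.
Isothermal: T stays 349 K; PV = const ⇒ V₂ = 5.71 L, P₂ = 1990 kPa.

1990 kPa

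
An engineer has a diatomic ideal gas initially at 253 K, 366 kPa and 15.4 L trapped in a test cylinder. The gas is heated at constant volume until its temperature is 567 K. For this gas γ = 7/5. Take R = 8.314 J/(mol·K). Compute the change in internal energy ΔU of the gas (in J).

n = P₁V₁/(RT₁) = 366×15.4/(8.314×253) = 2.68 mol.
Isochoric: V stays 15.4 L; P/T = const ⇒ T₂ = 567 K, P₂ = 820 kPa.
For an ideal gas ΔU = nCvΔT with Cv = (5/2)R = 20.8 J/(mol·K).
ΔU = 2.68×20.8×(567−253) = 17500 J.

17500 J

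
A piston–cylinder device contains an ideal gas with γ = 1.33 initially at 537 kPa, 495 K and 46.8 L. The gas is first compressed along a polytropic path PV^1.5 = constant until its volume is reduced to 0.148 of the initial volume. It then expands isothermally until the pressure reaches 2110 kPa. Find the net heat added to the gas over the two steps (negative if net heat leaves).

139000 J

n = P₁V₁/(RT₁) = 537×46.8/(8.314×495) = 6.11 mol.
Step 1 — Polytropic n=1.5: T₂ = T₁(V₁/V₂)^(n−1) = 495×(6.76)^0.50 = 1290 K; P₂ = P₁(V₁/V₂)^n = 9430 kPa.
W = (P₁V₁−P₂V₂)/(n−1) = (537×46.8−9430×6.93)/0.50 = -80400 J.
ΔU = nCvΔT = 6.11×25.2×(1290−495) = 122000 J.
Q = ΔU + W = 41400 J.
State after step 1: P = 9430 kPa, V = 6.93 L, T = 1290 K.
Step 2 — Isothermal: T stays 1290 K; PV = const ⇒ V₂ = 31.0 L, P₂ = 2110 kPa.
ΔU = 0 (ideal gas, T constant).
W = nRT ln(V₂/V₁) = 6.11×8.314×1290×ln(4.47) = 97800 J.
Q = ΔU + W = 97800 J.
Net over both steps: W = 17400 J, Q = 139000 J, ΔU = 122000 J.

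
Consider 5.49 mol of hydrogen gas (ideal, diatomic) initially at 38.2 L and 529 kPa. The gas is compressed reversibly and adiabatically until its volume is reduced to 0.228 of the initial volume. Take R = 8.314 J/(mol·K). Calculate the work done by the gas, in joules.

T₁ = P₁V₁/(nR) = 529×38.2/(5.49×8.314) = 443 K.
Adiabatic: TV^(γ−1) = const ⇒ T₂ = 443×(4.39)^0.400 = 800 K; PV^γ = const ⇒ P₂ = 4190 kPa.
ΔU = nCvΔT = 5.49×20.8×(800−443) = 40700 J.
Q = 0 for an adiabatic process, so W = −ΔU = -40700 J.

-40700 J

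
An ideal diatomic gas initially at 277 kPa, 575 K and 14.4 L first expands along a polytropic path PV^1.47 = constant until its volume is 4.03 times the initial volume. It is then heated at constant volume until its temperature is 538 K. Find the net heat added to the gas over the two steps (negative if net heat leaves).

3440 J

n = P₁V₁/(RT₁) = 277×14.4/(8.314×575) = 0.834 mol.
Step 1 — Polytropic n=1.47: T₂ = T₁(V₁/V₂)^(n−1) = 575×(0.248)^0.47 = 299 K; P₂ = P₁(V₁/V₂)^n = 35.7 kPa.
W = (P₁V₁−P₂V₂)/(n−1) = (277×14.4−35.7×58.0)/0.47 = 4080 J.
ΔU = nCvΔT = 0.834×20.8×(299−575) = -4790 J.
Q = ΔU + W = -714 J.
State after step 1: P = 35.7 kPa, V = 58.0 L, T = 299 K.
Step 2 — Isochoric: V stays 58.0 L; P/T = const ⇒ T₂ = 538 K, P₂ = 64.3 kPa.
W = 0 (no volume change).
ΔU = nCvΔT = 0.834×20.8×(538−299) = 4150 J.
Q = ΔU = 4150 J.
Net over both steps: W = 4080 J, Q = 3440 J, ΔU = -642 J.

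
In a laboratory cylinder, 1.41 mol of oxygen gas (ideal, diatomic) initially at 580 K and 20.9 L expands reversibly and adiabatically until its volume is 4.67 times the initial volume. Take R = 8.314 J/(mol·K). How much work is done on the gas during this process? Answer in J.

-7820 J

P₁ = nRT₁/V₁ = 1.41×8.314×580/20.9 = 325 kPa.
Adiabatic: TV^(γ−1) = const ⇒ T₂ = 580×(0.214)^0.400 = 313 K; PV^γ = const ⇒ P₂ = 37.6 kPa.
ΔU = nCvΔT = 1.41×20.8×(313−580) = -7820 J.
Q = 0 for an adiabatic process, so W = −ΔU = 7820 J.
Work done on the gas = −W_by = -7820 J.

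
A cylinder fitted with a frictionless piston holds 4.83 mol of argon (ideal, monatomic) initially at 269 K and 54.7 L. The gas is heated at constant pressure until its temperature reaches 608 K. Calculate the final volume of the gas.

124 L

P₁ = nRT₁/V₁ = 4.83×8.314×269/54.7 = 197 kPa.
Isobaric: P stays 197 kPa; V/T = const ⇒ T₂ = 608 K, V₂ = 124 L.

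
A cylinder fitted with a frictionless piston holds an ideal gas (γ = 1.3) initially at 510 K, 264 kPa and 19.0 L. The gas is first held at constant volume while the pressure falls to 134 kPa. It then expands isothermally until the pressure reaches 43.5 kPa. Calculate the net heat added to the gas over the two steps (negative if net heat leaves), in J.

-5370 J

n = P₁V₁/(RT₁) = 264×19.0/(8.314×510) = 1.18 mol.
Step 1 — Isochoric: V stays 19.0 L; P/T = const ⇒ T₂ = 259 K, P₂ = 134 kPa.
W = 0 (no volume change).
ΔU = nCvΔT = 1.18×27.7×(259−510) = -8230 J.
Q = ΔU = -8230 J.
State after step 1: P = 134 kPa, V = 19.0 L, T = 259 K.
Step 2 — Isothermal: T stays 259 K; PV = const ⇒ V₂ = 58.5 L, P₂ = 43.5 kPa.
ΔU = 0 (ideal gas, T constant).
W = nRT ln(V₂/V₁) = 1.18×8.314×259×ln(3.08) = 2860 J.
Q = ΔU + W = 2860 J.
Net over both steps: W = 2860 J, Q = -5370 J, ΔU = -8230 J.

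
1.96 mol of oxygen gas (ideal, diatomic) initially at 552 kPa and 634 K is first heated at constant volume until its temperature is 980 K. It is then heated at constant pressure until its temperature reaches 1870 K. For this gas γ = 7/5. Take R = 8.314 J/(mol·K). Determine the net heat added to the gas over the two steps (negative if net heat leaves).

64900 J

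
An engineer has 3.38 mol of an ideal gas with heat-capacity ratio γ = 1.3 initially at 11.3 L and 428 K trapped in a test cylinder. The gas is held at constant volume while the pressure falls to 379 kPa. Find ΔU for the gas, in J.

-25800 J

P₁ = nRT₁/V₁ = 3.38×8.314×428/11.3 = 1060 kPa.
Isochoric: V stays 11.3 L; P/T = const ⇒ T₂ = 152 K, P₂ = 379 kPa.
For an ideal gas ΔU = nCvΔT with Cv = R/(γ−1) = 27.7 J/(mol·K).
ΔU = 3.38×27.7×(152−428) = -25800 J.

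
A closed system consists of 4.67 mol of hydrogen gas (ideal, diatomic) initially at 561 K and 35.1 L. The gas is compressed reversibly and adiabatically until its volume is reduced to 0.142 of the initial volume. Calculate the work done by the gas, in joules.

P₁ = nRT₁/V₁ = 4.67×8.314×561/35.1 = 621 kPa.
Adiabatic: TV^(γ−1) = const ⇒ T₂ = 561×(7.04)^0.400 = 1220 K; PV^γ = const ⇒ P₂ = 9540 kPa.
ΔU = nCvΔT = 4.67×20.8×(1220−561) = 64400 J.
Q = 0 for an adiabatic process, so W = −ΔU = -64400 J.

-64400 J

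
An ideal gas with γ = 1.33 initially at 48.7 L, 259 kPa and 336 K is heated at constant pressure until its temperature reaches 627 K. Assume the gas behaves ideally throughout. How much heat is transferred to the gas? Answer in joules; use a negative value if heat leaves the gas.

44000 J

n = P₁V₁/(RT₁) = 259×48.7/(8.314×336) = 4.52 mol.
Isobaric: P stays 259 kPa; V/T = const ⇒ T₂ = 627 K, V₂ = 90.9 L.
W = PΔV = 259×(90.9−48.7) kPa·L = 10900 J.
ΔU = nCvΔT = 4.52×25.2×(627−336) = 33100 J.
Q = ΔU + W = nCpΔT = 44000 J.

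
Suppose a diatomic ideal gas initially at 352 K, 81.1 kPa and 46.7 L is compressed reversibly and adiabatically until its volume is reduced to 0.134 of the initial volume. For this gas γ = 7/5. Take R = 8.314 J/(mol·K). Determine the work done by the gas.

-11700 J

n = P₁V₁/(RT₁) = 81.1×46.7/(8.314×352) = 1.29 mol.
Adiabatic: TV^(γ−1) = const ⇒ T₂ = 352×(7.46)^0.400 = 787 K; PV^γ = const ⇒ P₂ = 1350 kPa.
ΔU = nCvΔT = 1.29×20.8×(787−352) = 11700 J.
Q = 0 for an adiabatic process, so W = −ΔU = -11700 J.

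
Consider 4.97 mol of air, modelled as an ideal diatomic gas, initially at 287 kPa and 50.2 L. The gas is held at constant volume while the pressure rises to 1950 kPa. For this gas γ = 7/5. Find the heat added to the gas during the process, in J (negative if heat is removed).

T₁ = P₁V₁/(nR) = 287×50.2/(4.97×8.314) = 349 K.
Isochoric: V stays 50.2 L; P/T = const ⇒ T₂ = 2370 K, P₂ = 1950 kPa.
W = 0 (no volume change).
ΔU = nCvΔT = 4.97×20.8×(2370−349) = 209000 J.
Q = ΔU = 209000 J.

209000 J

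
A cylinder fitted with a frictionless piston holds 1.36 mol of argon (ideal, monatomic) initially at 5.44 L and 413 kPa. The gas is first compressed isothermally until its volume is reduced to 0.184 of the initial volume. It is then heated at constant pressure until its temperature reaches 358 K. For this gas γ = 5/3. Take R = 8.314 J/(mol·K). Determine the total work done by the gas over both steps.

-2000 J

T₁ = P₁V₁/(nR) = 413×5.44/(1.36×8.314) = 199 K.
Step 1 — Isothermal: T stays 199 K; PV = const ⇒ V₂ = 1.00 L, P₂ = 2240 kPa.
ΔU = 0 (ideal gas, T constant).
W = nRT ln(V₂/V₁) = 1.36×8.314×199×ln(0.184) = -3800 J.
Q = ΔU + W = -3800 J.
State after step 1: P = 2240 kPa, V = 1.00 L, T = 199 K.
Step 2 — Isobaric: P stays 2240 kPa; V/T = const ⇒ T₂ = 358 K, V₂ = 1.80 L.
W = PΔV = 2240×(1.80−1.00) kPa·L = 1800 J.
ΔU = nCvΔT = 1.36×12.5×(358−199) = 2700 J.
Q = ΔU + W = nCpΔT = 4500 J.
Net over both steps: W = -2000 J, Q = 700 J, ΔU = 2700 J.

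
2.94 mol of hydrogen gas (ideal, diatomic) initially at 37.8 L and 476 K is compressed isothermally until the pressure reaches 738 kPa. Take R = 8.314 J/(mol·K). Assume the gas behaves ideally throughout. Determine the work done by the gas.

-10200 J

P₁ = nRT₁/V₁ = 2.94×8.314×476/37.8 = 308 kPa.
Isothermal: T stays 476 K; PV = const ⇒ V₂ = 15.8 L, P₂ = 738 kPa.
W = nRT ln(V₂/V₁) = 2.94×8.314×476×ln(0.417) = -10200 J.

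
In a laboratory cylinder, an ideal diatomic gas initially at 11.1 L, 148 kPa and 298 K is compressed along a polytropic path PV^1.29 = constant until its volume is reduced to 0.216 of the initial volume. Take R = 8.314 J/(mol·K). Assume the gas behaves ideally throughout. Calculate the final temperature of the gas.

Polytropic n=1.29: T₂ = T₁(V₁/V₂)^(n−1) = 298×(4.63)^0.29 = 465 K; P₂ = P₁(V₁/V₂)^n = 1070 kPa.

465 K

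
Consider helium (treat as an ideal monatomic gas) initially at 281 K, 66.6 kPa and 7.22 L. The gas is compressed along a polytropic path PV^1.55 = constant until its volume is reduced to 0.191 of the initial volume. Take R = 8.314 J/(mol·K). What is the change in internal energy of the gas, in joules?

1070 J

n = P₁V₁/(RT₁) = 66.6×7.22/(8.314×281) = 0.206 mol.
Polytropic n=1.55: T₂ = T₁(V₁/V₂)^(n−1) = 281×(5.24)^0.55 = 698 K; P₂ = P₁(V₁/V₂)^n = 867 kPa.
For an ideal gas ΔU = nCvΔT with Cv = (3/2)R = 12.5 J/(mol·K).
ΔU = 0.206×12.5×(698−281) = 1070 J.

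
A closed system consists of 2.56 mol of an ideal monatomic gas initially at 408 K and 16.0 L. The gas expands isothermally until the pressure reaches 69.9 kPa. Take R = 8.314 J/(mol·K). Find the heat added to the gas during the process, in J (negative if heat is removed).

17800 J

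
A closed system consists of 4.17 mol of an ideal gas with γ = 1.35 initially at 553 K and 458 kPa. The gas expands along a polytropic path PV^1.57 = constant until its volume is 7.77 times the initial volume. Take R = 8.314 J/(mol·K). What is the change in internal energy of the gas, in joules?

V₁ = nRT₁/P₁ = 4.17×8.314×553/458 = 41.9 L.
Polytropic n=1.57: T₂ = T₁(V₁/V₂)^(n−1) = 553×(0.129)^0.57 = 172 K; P₂ = P₁(V₁/V₂)^n = 18.3 kPa.
For an ideal gas ΔU = nCvΔT with Cv = R/(γ−1) = 23.8 J/(mol·K).
ΔU = 4.17×23.8×(172−553) = -37800 J.

-37800 J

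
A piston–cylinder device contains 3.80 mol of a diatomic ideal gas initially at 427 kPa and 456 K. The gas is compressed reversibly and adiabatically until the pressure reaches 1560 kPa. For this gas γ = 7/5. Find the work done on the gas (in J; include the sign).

V₁ = nRT₁/P₁ = 3.80×8.314×456/427 = 33.7 L.
Adiabatic: T₂/T₁ = (P₂/P₁)^((γ−1)/γ) ⇒ T₂ = 456×(3.65)^0.286 = 660 K; V₂ = 13.4 L.
ΔU = nCvΔT = 3.80×20.8×(660−456) = 16100 J.
Q = 0 for an adiabatic process, so W = −ΔU = -16100 J.
Work done on the gas = −W_by = 16100 J.

16100 J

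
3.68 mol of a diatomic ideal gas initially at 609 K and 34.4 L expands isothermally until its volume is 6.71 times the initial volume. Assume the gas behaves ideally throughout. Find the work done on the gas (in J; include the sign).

-35500 J

P₁ = nRT₁/V₁ = 3.68×8.314×609/34.4 = 542 kPa.
Isothermal: T stays 609 K; PV = const ⇒ V₂ = 231 L, P₂ = 80.7 kPa.
W = nRT ln(V₂/V₁) = 3.68×8.314×609×ln(6.71) = 35500 J.
Work done on the gas = −W_by = -35500 J.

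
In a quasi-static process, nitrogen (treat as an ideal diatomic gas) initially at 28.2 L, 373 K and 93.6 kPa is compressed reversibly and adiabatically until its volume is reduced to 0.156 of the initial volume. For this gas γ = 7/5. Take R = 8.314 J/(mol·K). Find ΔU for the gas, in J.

7280 J

n = P₁V₁/(RT₁) = 93.6×28.2/(8.314×373) = 0.851 mol.
Adiabatic: TV^(γ−1) = const ⇒ T₂ = 373×(6.41)^0.400 = 784 K; PV^γ = const ⇒ P₂ = 1260 kPa.
For an ideal gas ΔU = nCvΔT with Cv = (5/2)R = 20.8 J/(mol·K).
ΔU = 0.851×20.8×(784−373) = 7280 J.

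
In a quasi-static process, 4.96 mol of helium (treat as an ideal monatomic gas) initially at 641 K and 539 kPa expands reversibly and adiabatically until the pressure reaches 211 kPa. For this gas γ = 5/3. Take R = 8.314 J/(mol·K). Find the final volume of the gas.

86.1 L

V₁ = nRT₁/P₁ = 4.96×8.314×641/539 = 49.0 L.
Adiabatic: T₂/T₁ = (P₂/P₁)^((γ−1)/γ) ⇒ T₂ = 641×(0.391)^0.400 = 440 K; V₂ = 86.1 L.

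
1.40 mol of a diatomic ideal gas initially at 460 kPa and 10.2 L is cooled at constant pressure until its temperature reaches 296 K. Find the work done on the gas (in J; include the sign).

T₁ = P₁V₁/(nR) = 460×10.2/(1.40×8.314) = 403 K.
Isobaric: P stays 460 kPa; V/T = const ⇒ T₂ = 296 K, V₂ = 7.49 L.
W = PΔV = 460×(7.49−10.2) kPa·L = -1250 J.
Work done on the gas = −W_by = 1250 J.

1250 J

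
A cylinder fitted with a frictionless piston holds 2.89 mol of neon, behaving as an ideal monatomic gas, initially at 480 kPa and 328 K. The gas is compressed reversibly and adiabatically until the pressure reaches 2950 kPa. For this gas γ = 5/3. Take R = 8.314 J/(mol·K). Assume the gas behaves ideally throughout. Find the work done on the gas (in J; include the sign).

V₁ = nRT₁/P₁ = 2.89×8.314×328/480 = 16.4 L.
Adiabatic: T₂/T₁ = (P₂/P₁)^((γ−1)/γ) ⇒ T₂ = 328×(6.15)^0.400 = 678 K; V₂ = 5.52 L.
ΔU = nCvΔT = 2.89×12.5×(678−328) = 12600 J.
Q = 0 for an adiabatic process, so W = −ΔU = -12600 J.
Work done on the gas = −W_by = 12600 J.

12600 J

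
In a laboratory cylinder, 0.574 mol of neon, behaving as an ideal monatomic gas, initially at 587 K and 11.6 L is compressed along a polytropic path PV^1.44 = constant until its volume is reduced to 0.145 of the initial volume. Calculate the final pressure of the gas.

P₁ = nRT₁/V₁ = 0.574×8.314×587/11.6 = 241 kPa.
Polytropic n=1.44: T₂ = T₁(V₁/V₂)^(n−1) = 587×(6.90)^0.44 = 1370 K; P₂ = P₁(V₁/V₂)^n = 3900 kPa.

3900 kPa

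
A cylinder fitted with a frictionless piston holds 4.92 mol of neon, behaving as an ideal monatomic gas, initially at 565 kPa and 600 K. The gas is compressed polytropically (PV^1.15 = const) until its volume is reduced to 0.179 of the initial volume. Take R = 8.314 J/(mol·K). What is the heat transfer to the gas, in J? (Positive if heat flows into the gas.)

-37300 J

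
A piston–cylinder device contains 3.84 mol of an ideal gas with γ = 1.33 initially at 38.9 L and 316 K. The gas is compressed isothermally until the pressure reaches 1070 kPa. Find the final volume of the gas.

P₁ = nRT₁/V₁ = 3.84×8.314×316/38.9 = 259 kPa.
Isothermal: T stays 316 K; PV = const ⇒ V₂ = 9.43 L, P₂ = 1070 kPa.

9.43 L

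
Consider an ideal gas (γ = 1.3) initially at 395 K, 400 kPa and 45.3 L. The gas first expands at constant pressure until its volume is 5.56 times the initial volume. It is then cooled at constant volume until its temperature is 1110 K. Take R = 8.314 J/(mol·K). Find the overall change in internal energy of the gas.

n = P₁V₁/(RT₁) = 400×45.3/(8.314×395) = 5.52 mol.
Step 1 — Isobaric: P stays 400 kPa; V/T = const ⇒ T₂ = 2200 K, V₂ = 252 L.
W = PΔV = 400×(252−45.3) kPa·L = 82600 J.
ΔU = nCvΔT = 5.52×27.7×(2200−395) = 275000 J.
Q = ΔU + W = nCpΔT = 358000 J.
State after step 1: P = 400 kPa, V = 252 L, T = 2200 K.
Step 2 — Isochoric: V stays 252 L; P/T = const ⇒ T₂ = 1110 K, P₂ = 202 kPa.
W = 0 (no volume change).
ΔU = nCvΔT = 5.52×27.7×(1110−2200) = -166000 J.
Q = ΔU = -166000 J.
Net over both steps: W = 82600 J, Q = 192000 J, ΔU = 109000 J.

109000 J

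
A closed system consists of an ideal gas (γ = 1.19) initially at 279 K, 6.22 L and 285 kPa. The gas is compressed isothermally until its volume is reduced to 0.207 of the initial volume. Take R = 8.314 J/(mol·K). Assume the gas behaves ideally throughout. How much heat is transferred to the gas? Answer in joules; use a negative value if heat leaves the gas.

n = P₁V₁/(RT₁) = 285×6.22/(8.314×279) = 0.764 mol.
Isothermal: T stays 279 K; PV = const ⇒ V₂ = 1.29 L, P₂ = 1380 kPa.
ΔU = 0 (ideal gas, T constant).
W = nRT ln(V₂/V₁) = 0.764×8.314×279×ln(0.207) = -2790 J.
Q = ΔU + W = -2790 J.

-2790 J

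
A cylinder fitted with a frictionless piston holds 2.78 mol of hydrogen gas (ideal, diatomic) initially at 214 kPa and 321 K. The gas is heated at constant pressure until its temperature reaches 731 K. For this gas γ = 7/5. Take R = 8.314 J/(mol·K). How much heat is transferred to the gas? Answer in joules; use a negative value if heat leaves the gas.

33200 J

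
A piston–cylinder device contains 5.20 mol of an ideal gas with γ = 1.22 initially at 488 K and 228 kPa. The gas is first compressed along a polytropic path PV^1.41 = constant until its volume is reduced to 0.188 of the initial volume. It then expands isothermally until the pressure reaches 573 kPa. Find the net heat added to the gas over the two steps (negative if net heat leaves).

104000 J

V₁ = nRT₁/P₁ = 5.20×8.314×488/228 = 92.5 L.
Step 1 — Polytropic n=1.41: T₂ = T₁(V₁/V₂)^(n−1) = 488×(5.32)^0.41 = 968 K; P₂ = P₁(V₁/V₂)^n = 2410 kPa.
W = (P₁V₁−P₂V₂)/(n−1) = (228×92.5−2410×17.4)/0.41 = -50600 J.
ΔU = nCvΔT = 5.20×37.8×(968−488) = 94400 J.
Q = ΔU + W = 43700 J.
State after step 1: P = 2410 kPa, V = 17.4 L, T = 968 K.
Step 2 — Isothermal: T stays 968 K; PV = const ⇒ V₂ = 73.1 L, P₂ = 573 kPa.
ΔU = 0 (ideal gas, T constant).
W = nRT ln(V₂/V₁) = 5.20×8.314×968×ln(4.20) = 60100 J.
Q = ΔU + W = 60100 J.
Net over both steps: W = 9430 J, Q = 104000 J, ΔU = 94400 J.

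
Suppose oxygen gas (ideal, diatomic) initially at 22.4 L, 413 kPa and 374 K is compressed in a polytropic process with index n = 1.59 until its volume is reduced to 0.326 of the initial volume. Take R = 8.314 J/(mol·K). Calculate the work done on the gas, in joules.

14700 J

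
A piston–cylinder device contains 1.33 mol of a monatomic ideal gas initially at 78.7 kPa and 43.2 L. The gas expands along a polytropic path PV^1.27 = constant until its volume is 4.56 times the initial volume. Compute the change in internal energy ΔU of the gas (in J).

-1710 J

T₁ = P₁V₁/(nR) = 78.7×43.2/(1.33×8.314) = 307 K.
Polytropic n=1.27: T₂ = T₁(V₁/V₂)^(n−1) = 307×(0.219)^0.27 = 204 K; P₂ = P₁(V₁/V₂)^n = 11.5 kPa.
For an ideal gas ΔU = nCvΔT with Cv = (3/2)R = 12.5 J/(mol·K).
ΔU = 1.33×12.5×(204−307) = -1710 J.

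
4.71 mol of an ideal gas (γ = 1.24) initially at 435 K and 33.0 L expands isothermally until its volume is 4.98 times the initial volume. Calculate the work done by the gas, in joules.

27300 J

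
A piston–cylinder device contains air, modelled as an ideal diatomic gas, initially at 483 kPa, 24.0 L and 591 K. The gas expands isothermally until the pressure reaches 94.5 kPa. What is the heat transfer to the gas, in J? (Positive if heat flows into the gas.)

18900 J

n = P₁V₁/(RT₁) = 483×24.0/(8.314×591) = 2.36 mol.
Isothermal: T stays 591 K; PV = const ⇒ V₂ = 123 L, P₂ = 94.5 kPa.
ΔU = 0 (ideal gas, T constant).
W = nRT ln(V₂/V₁) = 2.36×8.314×591×ln(5.11) = 18900 J.
Q = ΔU + W = 18900 J.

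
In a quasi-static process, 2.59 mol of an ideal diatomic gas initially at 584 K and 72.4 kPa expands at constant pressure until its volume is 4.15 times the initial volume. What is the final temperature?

V₁ = nRT₁/P₁ = 2.59×8.314×584/72.4 = 174 L.
Isobaric: P stays 72.4 kPa; V/T = const ⇒ T₂ = 2420 K, V₂ = 721 L.

2420 K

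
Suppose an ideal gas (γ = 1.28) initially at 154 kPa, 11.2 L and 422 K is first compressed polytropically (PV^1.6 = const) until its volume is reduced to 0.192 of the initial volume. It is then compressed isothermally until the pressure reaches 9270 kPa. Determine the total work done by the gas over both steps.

n = P₁V₁/(RT₁) = 154×11.2/(8.314×422) = 0.492 mol.
Step 1 — Polytropic n=1.6: T₂ = T₁(V₁/V₂)^(n−1) = 422×(5.21)^0.60 = 1140 K; P₂ = P₁(V₁/V₂)^n = 2160 kPa.
W = (P₁V₁−P₂V₂)/(n−1) = (154×11.2−2160×2.15)/0.60 = -4860 J.
ΔU = nCvΔT = 0.492×29.7×(1140−422) = 10400 J.
Q = ΔU + W = 5560 J.
State after step 1: P = 2160 kPa, V = 2.15 L, T = 1140 K.
Step 2 — Isothermal: T stays 1140 K; PV = const ⇒ V₂ = 0.501 L, P₂ = 9270 kPa.
ΔU = 0 (ideal gas, T constant).
W = nRT ln(V₂/V₁) = 0.492×8.314×1140×ln(0.233) = -6770 J.
Q = ΔU + W = -6770 J.
Net over both steps: W = -11600 J, Q = -1210 J, ΔU = 10400 J.

-11600 J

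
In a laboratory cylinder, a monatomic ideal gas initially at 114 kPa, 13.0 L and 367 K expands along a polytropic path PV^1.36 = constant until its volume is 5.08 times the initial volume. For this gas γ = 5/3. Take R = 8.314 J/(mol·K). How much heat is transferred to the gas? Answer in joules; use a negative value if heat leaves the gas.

n = P₁V₁/(RT₁) = 114×13.0/(8.314×367) = 0.486 mol.
Polytropic n=1.36: T₂ = T₁(V₁/V₂)^(n−1) = 367×(0.197)^0.36 = 204 K; P₂ = P₁(V₁/V₂)^n = 12.5 kPa.
W = (P₁V₁−P₂V₂)/(n−1) = (114×13.0−12.5×66.0)/0.36 = 1820 J.
ΔU = nCvΔT = 0.486×12.5×(204−367) = -985 J.
Q = ΔU + W = 839 J.

839 J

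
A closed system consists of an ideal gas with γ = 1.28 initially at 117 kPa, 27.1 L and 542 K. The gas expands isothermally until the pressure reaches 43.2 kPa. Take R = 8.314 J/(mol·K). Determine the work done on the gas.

-3160 J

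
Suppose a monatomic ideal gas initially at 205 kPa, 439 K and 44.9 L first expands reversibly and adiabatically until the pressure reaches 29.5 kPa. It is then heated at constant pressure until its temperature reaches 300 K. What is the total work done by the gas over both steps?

9500 J

n = P₁V₁/(RT₁) = 205×44.9/(8.314×439) = 2.52 mol.
Step 1 — Adiabatic: T₂/T₁ = (P₂/P₁)^((γ−1)/γ) ⇒ T₂ = 439×(0.144)^0.400 = 202 K; V₂ = 144 L.
ΔU = nCvΔT = 2.52×12.5×(202−439) = -7450 J.
Q = 0 for an adiabatic process, so W = −ΔU = 7450 J.
State after step 1: P = 29.5 kPa, V = 144 L, T = 202 K.
Step 2 — Isobaric: P stays 29.5 kPa; V/T = const ⇒ T₂ = 300 K, V₂ = 213 L.
W = PΔV = 29.5×(213−144) kPa·L = 2050 J.
ΔU = nCvΔT = 2.52×12.5×(300−202) = 3080 J.
Q = ΔU + W = nCpΔT = 5130 J.
Net over both steps: W = 9500 J, Q = 5130 J, ΔU = -4370 J.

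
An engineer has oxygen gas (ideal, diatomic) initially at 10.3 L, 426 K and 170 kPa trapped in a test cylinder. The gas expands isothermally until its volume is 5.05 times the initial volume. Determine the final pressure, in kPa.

Isothermal: T stays 426 K; PV = const ⇒ V₂ = 52.0 L, P₂ = 33.7 kPa.

33.7 kPa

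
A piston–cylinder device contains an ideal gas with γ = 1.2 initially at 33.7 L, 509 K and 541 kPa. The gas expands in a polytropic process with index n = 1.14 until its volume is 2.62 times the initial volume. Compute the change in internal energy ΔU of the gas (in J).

-11500 J

n = P₁V₁/(RT₁) = 541×33.7/(8.314×509) = 4.31 mol.
Polytropic n=1.14: T₂ = T₁(V₁/V₂)^(n−1) = 509×(0.382)^0.14 = 445 K; P₂ = P₁(V₁/V₂)^n = 180 kPa.
For an ideal gas ΔU = nCvΔT with Cv = R/(γ−1) = 41.6 J/(mol·K).
ΔU = 4.31×41.6×(445−509) = -11500 J.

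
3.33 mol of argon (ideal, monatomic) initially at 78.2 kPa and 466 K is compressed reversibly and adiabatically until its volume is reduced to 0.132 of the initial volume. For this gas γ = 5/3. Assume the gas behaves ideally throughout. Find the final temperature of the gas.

V₁ = nRT₁/P₁ = 3.33×8.314×466/78.2 = 165 L.
Adiabatic: TV^(γ−1) = const ⇒ T₂ = 466×(7.58)^0.667 = 1800 K; PV^γ = const ⇒ P₂ = 2290 kPa.

1800 K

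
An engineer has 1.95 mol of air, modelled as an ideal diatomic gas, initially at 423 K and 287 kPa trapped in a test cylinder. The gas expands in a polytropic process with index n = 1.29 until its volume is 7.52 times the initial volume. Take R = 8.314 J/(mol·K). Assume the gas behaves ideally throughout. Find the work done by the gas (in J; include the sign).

10500 J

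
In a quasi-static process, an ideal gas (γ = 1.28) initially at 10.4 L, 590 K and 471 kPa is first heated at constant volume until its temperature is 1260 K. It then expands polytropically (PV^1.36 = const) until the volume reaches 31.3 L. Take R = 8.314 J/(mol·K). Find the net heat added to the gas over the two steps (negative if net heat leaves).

n = P₁V₁/(RT₁) = 471×10.4/(8.314×590) = 0.999 mol.
Step 1 — Isochoric: V stays 10.4 L; P/T = const ⇒ T₂ = 1260 K, P₂ = 1010 kPa.
W = 0 (no volume change).
ΔU = nCvΔT = 0.999×29.7×(1260−590) = 19900 J.
Q = ΔU = 19900 J.
State after step 1: P = 1010 kPa, V = 10.4 L, T = 1260 K.
Step 2 — Polytropic n=1.36: T₂ = T₁(V₁/V₂)^(n−1) = 1260×(0.332)^0.36 = 847 K; P₂ = P₁(V₁/V₂)^n = 225 kPa.
W = (P₁V₁−P₂V₂)/(n−1) = (1010×10.4−225×31.3)/0.36 = 9510 J.
ΔU = nCvΔT = 0.999×29.7×(847−1260) = -12200 J.
Q = ΔU + W = -2720 J.
Net over both steps: W = 9510 J, Q = 17100 J, ΔU = 7630 J.

17100 J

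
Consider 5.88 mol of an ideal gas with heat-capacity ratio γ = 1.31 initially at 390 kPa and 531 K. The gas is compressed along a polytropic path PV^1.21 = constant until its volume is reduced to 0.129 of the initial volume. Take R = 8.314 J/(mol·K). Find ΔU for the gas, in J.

45000 J

V₁ = nRT₁/P₁ = 5.88×8.314×531/390 = 66.6 L.
Polytropic n=1.21: T₂ = T₁(V₁/V₂)^(n−1) = 531×(7.75)^0.21 = 816 K; P₂ = P₁(V₁/V₂)^n = 4650 kPa.
For an ideal gas ΔU = nCvΔT with Cv = R/(γ−1) = 26.8 J/(mol·K).
ΔU = 5.88×26.8×(816−531) = 45000 J.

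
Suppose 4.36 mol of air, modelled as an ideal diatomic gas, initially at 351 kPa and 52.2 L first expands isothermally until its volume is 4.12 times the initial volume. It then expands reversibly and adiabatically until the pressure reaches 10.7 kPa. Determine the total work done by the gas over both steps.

46400 J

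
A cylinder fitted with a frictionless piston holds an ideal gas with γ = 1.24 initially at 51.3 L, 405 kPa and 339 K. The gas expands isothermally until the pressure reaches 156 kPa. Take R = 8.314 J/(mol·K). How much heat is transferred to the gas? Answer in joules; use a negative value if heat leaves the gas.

19800 J

n = P₁V₁/(RT₁) = 405×51.3/(8.314×339) = 7.37 mol.
Isothermal: T stays 339 K; PV = const ⇒ V₂ = 133 L, P₂ = 156 kPa.
ΔU = 0 (ideal gas, T constant).
W = nRT ln(V₂/V₁) = 7.37×8.314×339×ln(2.60) = 19800 J.
Q = ΔU + W = 19800 J.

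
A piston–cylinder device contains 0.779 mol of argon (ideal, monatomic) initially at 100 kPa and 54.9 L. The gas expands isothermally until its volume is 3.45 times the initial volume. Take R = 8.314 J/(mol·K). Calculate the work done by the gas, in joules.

6800 J

T₁ = P₁V₁/(nR) = 100×54.9/(0.779×8.314) = 848 K.
Isothermal: T stays 848 K; PV = const ⇒ V₂ = 189 L, P₂ = 29.0 kPa.
W = nRT ln(V₂/V₁) = 0.779×8.314×848×ln(3.45) = 6800 J.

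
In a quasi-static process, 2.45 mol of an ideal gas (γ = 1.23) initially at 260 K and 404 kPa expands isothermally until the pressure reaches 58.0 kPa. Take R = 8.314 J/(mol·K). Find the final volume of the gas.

91.3 L

V₁ = nRT₁/P₁ = 2.45×8.314×260/404 = 13.1 L.
Isothermal: T stays 260 K; PV = const ⇒ V₂ = 91.3 L, P₂ = 58.0 kPa.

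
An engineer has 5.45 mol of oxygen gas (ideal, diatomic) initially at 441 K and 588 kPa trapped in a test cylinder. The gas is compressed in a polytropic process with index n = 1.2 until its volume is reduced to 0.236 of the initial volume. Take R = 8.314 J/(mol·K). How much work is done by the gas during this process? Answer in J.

-33500 J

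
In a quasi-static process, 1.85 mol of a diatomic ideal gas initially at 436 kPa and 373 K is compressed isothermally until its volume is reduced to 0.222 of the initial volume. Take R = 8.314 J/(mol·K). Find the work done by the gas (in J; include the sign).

-8630 J

V₁ = nRT₁/P₁ = 1.85×8.314×373/436 = 13.2 L.
Isothermal: T stays 373 K; PV = const ⇒ V₂ = 2.92 L, P₂ = 1960 kPa.
W = nRT ln(V₂/V₁) = 1.85×8.314×373×ln(0.222) = -8630 J.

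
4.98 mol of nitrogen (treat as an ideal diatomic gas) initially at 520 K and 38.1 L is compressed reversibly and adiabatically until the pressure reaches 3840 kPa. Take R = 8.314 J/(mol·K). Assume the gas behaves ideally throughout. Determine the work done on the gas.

P₁ = nRT₁/V₁ = 4.98×8.314×520/38.1 = 565 kPa.
Adiabatic: T₂/T₁ = (P₂/P₁)^((γ−1)/γ) ⇒ T₂ = 520×(6.80)^0.286 = 899 K; V₂ = 9.69 L.
ΔU = nCvΔT = 4.98×20.8×(899−520) = 39200 J.
Q = 0 for an adiabatic process, so W = −ΔU = -39200 J.
Work done on the gas = −W_by = 39200 J.

39200 J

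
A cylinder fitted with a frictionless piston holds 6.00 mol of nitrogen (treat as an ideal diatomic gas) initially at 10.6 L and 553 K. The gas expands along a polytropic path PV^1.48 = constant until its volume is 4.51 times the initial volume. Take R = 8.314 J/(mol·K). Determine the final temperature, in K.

268 K

P₁ = nRT₁/V₁ = 6.00×8.314×553/10.6 = 2600 kPa.
Polytropic n=1.48: T₂ = T₁(V₁/V₂)^(n−1) = 553×(0.222)^0.48 = 268 K; P₂ = P₁(V₁/V₂)^n = 280 kPa.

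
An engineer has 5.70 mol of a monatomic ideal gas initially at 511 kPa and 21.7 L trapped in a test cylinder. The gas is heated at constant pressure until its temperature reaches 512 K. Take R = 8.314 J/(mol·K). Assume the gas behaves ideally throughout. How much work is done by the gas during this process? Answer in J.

T₁ = P₁V₁/(nR) = 511×21.7/(5.70×8.314) = 234 K.
Isobaric: P stays 511 kPa; V/T = const ⇒ T₂ = 512 K, V₂ = 47.5 L.
W = PΔV = 511×(47.5−21.7) kPa·L = 13200 J.

13200 J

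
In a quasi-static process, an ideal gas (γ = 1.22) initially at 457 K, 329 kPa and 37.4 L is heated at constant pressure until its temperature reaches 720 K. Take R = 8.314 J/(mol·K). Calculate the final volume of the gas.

Isobaric: P stays 329 kPa; V/T = const ⇒ T₂ = 720 K, V₂ = 58.9 L.

58.9 L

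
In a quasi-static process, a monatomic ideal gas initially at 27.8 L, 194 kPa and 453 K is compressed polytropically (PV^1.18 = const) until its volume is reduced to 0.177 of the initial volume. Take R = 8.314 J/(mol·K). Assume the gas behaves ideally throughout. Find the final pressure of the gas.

Polytropic n=1.18: T₂ = T₁(V₁/V₂)^(n−1) = 453×(5.65)^0.18 = 619 K; P₂ = P₁(V₁/V₂)^n = 1500 kPa.

1500 kPa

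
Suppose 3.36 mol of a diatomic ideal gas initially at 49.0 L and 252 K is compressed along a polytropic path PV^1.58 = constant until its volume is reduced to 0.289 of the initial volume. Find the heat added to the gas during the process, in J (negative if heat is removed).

5760 J

P₁ = nRT₁/V₁ = 3.36×8.314×252/49.0 = 144 kPa.
Polytropic n=1.58: T₂ = T₁(V₁/V₂)^(n−1) = 252×(3.46)^0.58 = 518 K; P₂ = P₁(V₁/V₂)^n = 1020 kPa.
W = (P₁V₁−P₂V₂)/(n−1) = (144×49.0−1020×14.2)/0.58 = -12800 J.
ΔU = nCvΔT = 3.36×20.8×(518−252) = 18600 J.
Q = ΔU + W = 5760 J.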